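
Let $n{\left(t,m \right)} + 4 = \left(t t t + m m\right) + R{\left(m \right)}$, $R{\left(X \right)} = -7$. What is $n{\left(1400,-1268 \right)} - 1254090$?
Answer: $2744353723$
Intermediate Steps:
$n{\left(t,m \right)} = -11 + m^{2} + t^{3}$ ($n{\left(t,m \right)} = -4 - \left(7 - m m - t t t\right) = -4 - \left(7 - m^{2} - t^{2} t\right) = -4 - \left(7 - m^{2} - t^{3}\right) = -4 + \left(-7 + m^{2} + t^{3}\right) = -11 + m^{2} + t^{3}$)
$n{\left(1400,-1268 \right)} - 1254090 = \left(-11 + \left(-1268\right)^{2} + 1400^{3}\right) - 1254090 = \left(-11 + 1607824 + 2744000000\right) - 1254090 = 2745607813 - 1254090 = 2744353723$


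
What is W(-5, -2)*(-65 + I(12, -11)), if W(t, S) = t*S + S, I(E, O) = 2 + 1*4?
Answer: -472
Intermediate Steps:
I(E, O) = 6 (I(E, O) = 2 + 4 = 6)
W(t, S) = S + S*t (W(t, S) = S*t + S = S + S*t)
W(-5, -2)*(-65 + I(12, -11)) = (-2*(1 - 5))*(-65 + 6) = -2*(-4)*(-59) = 8*(-59) = -472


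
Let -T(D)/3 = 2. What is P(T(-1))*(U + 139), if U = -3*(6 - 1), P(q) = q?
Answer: -744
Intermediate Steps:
T(D) = -6 (T(D) = -3*2 = -6)
U = -15 (U = -3*5 = -15)
P(T(-1))*(U + 139) = -6*(-15 + 139) = -6*124 = -744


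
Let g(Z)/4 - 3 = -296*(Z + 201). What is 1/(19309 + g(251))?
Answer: -1/515847 ≈ -1.9386e-6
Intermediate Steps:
g(Z) = -237972 - 1184*Z (g(Z) = 12 + 4*(-296*(Z + 201)) = 12 + 4*(-296*(201 + Z)) = 12 + 4*(-59496 - 296*Z) = 12 + (-237984 - 1184*Z) = -237972 - 1184*Z)
1/(19309 + g(251)) = 1/(19309 + (-237972 - 1184*251)) = 1/(19309 + (-237972 - 297184)) = 1/(19309 - 535156) = 1/(-515847) = -1/515847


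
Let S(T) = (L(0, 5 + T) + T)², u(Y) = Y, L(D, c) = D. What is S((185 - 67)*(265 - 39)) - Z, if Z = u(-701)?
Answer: 711182925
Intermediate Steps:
Z = -701
S(T) = T² (S(T) = (0 + T)² = T²)
S((185 - 67)*(265 - 39)) - Z = ((185 - 67)*(265 - 39))² - 1*(-701) = (118*226)² + 701 = 26668² + 701 = 711182224 + 701 = 711182925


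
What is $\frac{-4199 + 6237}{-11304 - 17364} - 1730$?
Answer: $- \frac{24798839}{14334} \approx -1730.1$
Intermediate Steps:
$\frac{-4199 + 6237}{-11304 - 17364} - 1730 = \frac{2038}{-28668} - 1730 = 2038 \left(- \frac{1}{28668}\right) - 1730 = - \frac{1019}{14334} - 1730 = - \frac{24798839}{14334}$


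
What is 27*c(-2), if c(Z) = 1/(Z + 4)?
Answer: 27/2 ≈ 13.500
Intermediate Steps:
c(Z) = 1/(4 + Z)
27*c(-2) = 27/(4 - 2) = 27/2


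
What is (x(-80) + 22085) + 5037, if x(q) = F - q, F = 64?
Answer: 27266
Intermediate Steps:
x(q) = 64 - q
(x(-80) + 22085) + 5037 = ((64 - 1*(-80)) + 22085) + 5037 = ((64 + 80) + 22085) + 5037 = (144 + 22085) + 5037 = 22229 + 5037 = 27266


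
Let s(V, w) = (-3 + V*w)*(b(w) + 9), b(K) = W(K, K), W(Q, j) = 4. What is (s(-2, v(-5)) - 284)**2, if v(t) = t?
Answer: 37249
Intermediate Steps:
b(K) = 4
s(V, w) = -39 + 13*V*w (s(V, w) = (-3 + V*w)*(4 + 9) = (-3 + V*w)*13 = -39 + 13*V*w)
(s(-2, v(-5)) - 284)**2 = ((-39 + 13*(-2)*(-5)) - 284)**2 = ((-39 + 130) - 284)**2 = (91 - 284)**2 = (-193)**2 = 37249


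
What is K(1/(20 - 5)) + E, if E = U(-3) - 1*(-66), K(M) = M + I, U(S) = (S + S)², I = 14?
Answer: 1741/15 ≈ 116.07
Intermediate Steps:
U(S) = 4*S² (U(S) = (2*S)² = 4*S²)
K(M) = 14 + M (K(M) = M + 14 = 14 + M)
E = 102 (E = 4*(-3)² - 1*(-66) = 4*9 + 66 = 36 + 66 = 102)
K(1/(20 - 5)) + E = (14 + 1/(20 - 5)) + 102 = (14 + 1/15) + 102 = 211/15 + 102 = 1741/15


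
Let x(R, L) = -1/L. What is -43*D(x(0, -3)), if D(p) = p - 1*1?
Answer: 86/3 ≈ 28.667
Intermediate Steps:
D(p) = -1 + p (D(p) = p - 1 = -1 + p)
-43*D(x(0, -3)) = -43*(-1 - 1/(-3)) = -43*(-1 - 1*(-1/3)) = -43*(-1 + 1/3) = -43*(-2/3) = 86/3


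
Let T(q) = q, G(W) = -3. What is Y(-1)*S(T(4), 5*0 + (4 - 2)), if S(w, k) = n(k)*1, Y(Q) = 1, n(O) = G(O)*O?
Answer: -6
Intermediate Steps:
n(O) = -3*O
S(w, k) = -3*k (S(w, k) = -3*k*1 = -3*k)
Y(-1)*S(T(4), 5*0 + (4 - 2)) = 1*(-3*(5*0 + (4 - 2))) = 1*(-3*(0 + 2)) = 1*(-3*2) = 1*(-6) = -6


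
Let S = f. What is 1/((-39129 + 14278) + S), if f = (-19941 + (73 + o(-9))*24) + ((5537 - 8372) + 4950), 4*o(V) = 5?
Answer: -1/40895 ≈ -2.4453e-5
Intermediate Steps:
o(V) = 5/4 (o(V) = (1/4)*5 = 5/4)
f = -16044 (f = (-19941 + (73 + 5/4)*24) + ((5537 - 8372) + 4950) = (-19941 + (297/4)*24) + (-2835 + 4950) = (-19941 + 1782) + 2115 = -18159 + 2115 = -16044)
S = -16044
1/((-39129 + 14278) + S) = 1/((-39129 + 14278) - 16044) = 1/(-24851 - 16044) = 1/(-40895) = -1/40895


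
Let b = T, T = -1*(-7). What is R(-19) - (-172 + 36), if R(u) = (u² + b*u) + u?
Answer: 345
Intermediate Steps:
T = 7
b = 7
R(u) = u² + 8*u (R(u) = (u² + 7*u) + u = u² + 8*u)
R(-19) - (-172 + 36) = -19*(8 - 19) - (-172 + 36) = -19*(-11) - 1*(-136) = 209 + 136 = 345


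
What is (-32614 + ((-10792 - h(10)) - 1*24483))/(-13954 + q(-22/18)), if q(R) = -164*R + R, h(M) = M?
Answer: 611091/123793 ≈ 4.9364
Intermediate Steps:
q(R) = -163*R
(-32614 + ((-10792 - h(10)) - 1*24483))/(-13954 + q(-22/18)) = (-32614 + ((-10792 - 1*10) - 1*24483))/(-13954 - (-3586)/18) = (-32614 + ((-10792 - 10) - 24483))/(-13954 - (-3586)/18) = (-32614 + (-10802 - 24483))/(-13954 - 163*(-11/9)) = (-32614 - 35285)/(-13954 + 1793/9) = -67899/(-123793/9) = -67899*(-9/123793) = 611091/123793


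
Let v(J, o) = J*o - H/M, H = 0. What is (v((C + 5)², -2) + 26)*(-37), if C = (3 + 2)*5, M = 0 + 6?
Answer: 65638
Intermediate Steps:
M = 6
C = 25 (C = 5*5 = 25)
v(J, o) = J*o (v(J, o) = J*o - 0/6 = J*o - 1*0 = J*o + 0 = J*o)
(v((C + 5)², -2) + 26)*(-37) = ((25 + 5)²*(-2) + 26)*(-37) = (30²*(-2) + 26)*(-37) = (900*(-2) + 26)*(-37) = (-1800 + 26)*(-37) = -1774*(-37) = 65638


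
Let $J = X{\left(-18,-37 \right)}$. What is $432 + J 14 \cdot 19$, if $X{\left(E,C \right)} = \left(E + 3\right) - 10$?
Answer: $-6218$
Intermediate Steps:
$X{\left(E,C \right)} = -7 + E$ ($X{\left(E,C \right)} = \left(3 + E\right) - 10 = -7 + E$)
$J = -25$ ($J = -7 - 18 = -25$)
$432 + J 14 \cdot 19 = 432 - 25 \cdot 14 \cdot 19 = 432 - 6650 = -6218$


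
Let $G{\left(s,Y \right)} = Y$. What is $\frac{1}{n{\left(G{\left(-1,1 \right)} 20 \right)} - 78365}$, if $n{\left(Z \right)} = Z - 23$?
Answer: $- \frac{1}{78368} \approx -1.276 \cdot 10^{-5}$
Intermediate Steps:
$n{\left(Z \right)} = -23 + Z$
$\frac{1}{n{\left(G{\left(-1,1 \right)} 20 \right)} - 78365} = \frac{1}{\left(-23 + 1 \cdot 20\right) - 78365} = \frac{1}{\left(-23 + 20\right) - 78365} = \frac{1}{-3 - 78365} = \frac{1}{-78368} = - \frac{1}{78368}$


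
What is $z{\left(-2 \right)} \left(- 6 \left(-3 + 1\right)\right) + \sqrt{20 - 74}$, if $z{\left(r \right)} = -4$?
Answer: $-48 + 3 i \sqrt{6} \approx -48.0 + 7.3485 i$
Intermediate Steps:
$z{\left(-2 \right)} \left(- 6 \left(-3 + 1\right)\right) + \sqrt{20 - 74} = - 4 \left(- 6 \left(-3 + 1\right)\right) + \sqrt{20 - 74} = - 4 \left(\left(-6\right) \left(-2\right)\right) + \sqrt{-54} = \left(-4\right) 12 + 3 i \sqrt{6} = -48 + 3 i \sqrt{6}$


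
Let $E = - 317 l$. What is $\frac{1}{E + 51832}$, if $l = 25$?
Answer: $\frac{1}{43907} \approx 2.2775 \cdot 10^{-5}$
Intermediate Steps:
$E = -7925$ ($E = \left(-317\right) 25 = -7925$)
$\frac{1}{E + 51832} = \frac{1}{-7925 + 51832} = \frac{1}{43907}$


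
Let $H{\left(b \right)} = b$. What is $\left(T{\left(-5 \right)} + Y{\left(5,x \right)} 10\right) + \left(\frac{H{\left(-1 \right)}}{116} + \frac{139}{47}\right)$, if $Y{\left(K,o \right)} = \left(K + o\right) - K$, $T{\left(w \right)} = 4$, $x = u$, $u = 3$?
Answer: $\frac{201445}{5452} \approx 36.949$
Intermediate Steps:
$x = 3$
$Y{\left(K,o \right)} = o$
$\left(T{\left(-5 \right)} + Y{\left(5,x \right)} 10\right) + \left(\frac{H{\left(-1 \right)}}{116} + \frac{139}{47}\right) = \left(4 + 3 \cdot 10\right) + \left(- \frac{1}{116} + \frac{139}{47}\right) = \left(4 + 30\right) + \left(\left(-1\right) \frac{1}{116} + 139 \cdot \frac{1}{47}\right) = 34 + \left(- \frac{1}{116} + \frac{139}{47}\right) = 34 + \frac{16077}{5452} = \frac{201445}{5452}$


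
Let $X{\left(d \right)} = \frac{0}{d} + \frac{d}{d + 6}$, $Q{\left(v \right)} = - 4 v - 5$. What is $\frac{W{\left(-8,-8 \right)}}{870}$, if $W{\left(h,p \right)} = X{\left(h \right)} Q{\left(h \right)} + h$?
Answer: $\frac{10}{87} \approx 0.11494$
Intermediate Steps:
$Q{\left(v \right)} = -5 - 4 v$
$X{\left(d \right)} = \frac{d}{6 + d}$ ($X{\left(d \right)} = 0 + \frac{d}{6 + d} = \frac{d}{6 + d}$)
$W{\left(h,p \right)} = h + \frac{h \left(-5 - 4 h\right)}{6 + h}$ ($W{\left(h,p \right)} = \frac{h}{6 + h} \left(-5 - 4 h\right) + h = \frac{h \left(-5 - 4 h\right)}{6 + h} + h = h + \frac{h \left(-5 - 4 h\right)}{6 + h}$)
$\frac{W{\left(-8,-8 \right)}}{870} = \frac{\left(-8\right) \frac{1}{6 - 8} \left(1 - -24\right)}{870} = \frac{\left(-8\right) \frac{1}{-2} \left(1 + 24\right)}{870} = \frac{\left(-8\right) \left(- \frac{1}{2}\right) 25}{870} = \frac{1}{870} \cdot 100 = \frac{10}{87}$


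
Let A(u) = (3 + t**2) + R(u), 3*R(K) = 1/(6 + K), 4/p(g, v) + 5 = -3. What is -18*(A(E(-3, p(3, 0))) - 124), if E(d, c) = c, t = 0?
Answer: 23946/11 ≈ 2176.9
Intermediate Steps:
p(g, v) = -1/2 (p(g, v) = 4/(-5 - 3) = 4/(-8) = 4*(-1/8) = -1/2)
R(K) = 1/(3*(6 + K))
A(u) = 3 + 1/(3*(6 + u)) (A(u) = (3 + 0**2) + 1/(3*(6 + u)) = (3 + 0) + 1/(3*(6 + u)) = 3 + 1/(3*(6 + u)))
-18*(A(E(-3, p(3, 0))) - 124) = -18*((55 + 9*(-1/2))/(3*(6 - 1/2)) - 124) = -18*((55 - 9/2)/(3*(11/2)) - 124) = -18*((1/3)*(2/11)*(101/2) - 124) = -18*(101/33 - 124) = -18*(-3991/33) = 23946/11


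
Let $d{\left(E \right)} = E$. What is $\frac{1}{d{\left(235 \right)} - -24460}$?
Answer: $\frac{1}{24695} \approx 4.0494 \cdot 10^{-5}$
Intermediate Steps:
$\frac{1}{d{\left(235 \right)} - -24460} = \frac{1}{235 - -24460} = \frac{1}{235 + 24460} = \frac{1}{24695}$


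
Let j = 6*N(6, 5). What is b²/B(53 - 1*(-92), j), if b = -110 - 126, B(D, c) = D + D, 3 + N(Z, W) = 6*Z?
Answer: 27848/145 ≈ 192.06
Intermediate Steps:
N(Z, W) = -3 + 6*Z
j = 198 (j = 6*(-3 + 6*6) = 6*(-3 + 36) = 6*33 = 198)
B(D, c) = 2*D
b = -236
b²/B(53 - 1*(-92), j) = (-236)²/((2*(53 - 1*(-92)))) = 55696/((2*(53 + 92))) = 55696/((2*145)) = 55696/290 = 55696*(1/290) = 27848/145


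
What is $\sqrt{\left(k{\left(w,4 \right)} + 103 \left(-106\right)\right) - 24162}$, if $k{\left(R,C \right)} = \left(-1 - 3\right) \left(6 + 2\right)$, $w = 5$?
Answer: $2 i \sqrt{8778} \approx 187.38 i$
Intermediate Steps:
$k{\left(R,C \right)} = -32$ ($k{\left(R,C \right)} = \left(-4\right) 8 = -32$)
$\sqrt{\left(k{\left(w,4 \right)} + 103 \left(-106\right)\right) - 24162} = \sqrt{\left(-32 + 103 \left(-106\right)\right) - 24162} = \sqrt{\left(-32 - 10918\right) - 24162} = \sqrt{-10950 - 24162} = \sqrt{-35112} = 2 i \sqrt{8778}$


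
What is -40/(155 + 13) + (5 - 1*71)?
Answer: -1391/21 ≈ -66.238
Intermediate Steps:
-40/(155 + 13) + (5 - 1*71) = -40/168 + (5 - 71) = -40*1/168 - 66 = -5/21 - 66 = -1391/21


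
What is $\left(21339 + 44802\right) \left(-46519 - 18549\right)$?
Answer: $-4303662588$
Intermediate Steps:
$\left(21339 + 44802\right) \left(-46519 - 18549\right) = 66141 \left(-65068\right) = -4303662588$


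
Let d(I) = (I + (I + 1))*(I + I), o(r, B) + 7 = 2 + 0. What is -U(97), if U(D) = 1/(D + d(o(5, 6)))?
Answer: -1/187 ≈ -0.0053476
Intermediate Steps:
o(r, B) = -5 (o(r, B) = -7 + (2 + 0) = -7 + 2 = -5)
d(I) = 2*I*(1 + 2*I) (d(I) = (I + (1 + I))*(2*I) = (1 + 2*I)*(2*I) = 2*I*(1 + 2*I))
U(D) = 1/(90 + D) (U(D) = 1/(D + 2*(-5)*(1 + 2*(-5))) = 1/(D + 2*(-5)*(1 - 10)) = 1/(D + 2*(-5)*(-9)) = 1/(D + 90) = 1/(90 + D))
-U(97) = -1/(90 + 97) = -1/187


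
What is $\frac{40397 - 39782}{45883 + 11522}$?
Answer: $\frac{41}{3827} \approx 0.010713$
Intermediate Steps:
$\frac{40397 - 39782}{45883 + 11522} = \frac{615}{57405} = 615 \cdot \frac{1}{57405} = \frac{41}{3827}$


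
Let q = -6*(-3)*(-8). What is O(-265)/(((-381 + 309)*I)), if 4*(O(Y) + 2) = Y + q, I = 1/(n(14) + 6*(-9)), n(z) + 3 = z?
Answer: -5977/96 ≈ -62.260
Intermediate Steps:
n(z) = -3 + z
q = -144 (q = 18*(-8) = -144)
I = -1/43 (I = 1/((-3 + 14) + 6*(-9)) = 1/(11 - 54) = 1/(-43) = -1/43 ≈ -0.023256)
O(Y) = -38 + Y/4 (O(Y) = -2 + (Y - 144)/4 = -2 + (-144 + Y)/4 = -2 + (-36 + Y/4) = -38 + Y/4)
O(-265)/(((-381 + 309)*I)) = (-38 + (¼)*(-265))/(((-381 + 309)*(-1/43))) = (-38 - 265/4)/((-72*(-1/43))) = -417/(4*72/43) = -417/4*43/72 = -5977/96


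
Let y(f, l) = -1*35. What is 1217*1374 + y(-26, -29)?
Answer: 1672123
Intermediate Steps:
y(f, l) = -35
1217*1374 + y(-26, -29) = 1217*1374 - 35 = 1672158 - 35 = 1672123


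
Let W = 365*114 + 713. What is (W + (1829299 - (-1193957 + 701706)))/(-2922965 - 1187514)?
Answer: -2363873/4110479 ≈ -0.57508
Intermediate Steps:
W = 42323 (W = 41610 + 713 = 42323)
(W + (1829299 - (-1193957 + 701706)))/(-2922965 - 1187514) = (42323 + (1829299 - (-1193957 + 701706)))/(-2922965 - 1187514) = (42323 + (1829299 - 1*(-492251)))/(-4110479) = (42323 + (1829299 + 492251))*(-1/4110479) = (42323 + 2321550)*(-1/4110479) = 2363873*(-1/4110479) = -2363873/4110479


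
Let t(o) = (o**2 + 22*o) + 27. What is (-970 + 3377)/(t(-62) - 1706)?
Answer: 2407/801 ≈ 3.0050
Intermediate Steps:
t(o) = 27 + o**2 + 22*o
(-970 + 3377)/(t(-62) - 1706) = (-970 + 3377)/((27 + (-62)**2 + 22*(-62)) - 1706) = 2407/((27 + 3844 - 1364) - 1706) = 2407/(2507 - 1706) = 2407/801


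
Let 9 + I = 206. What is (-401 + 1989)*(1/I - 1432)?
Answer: -447979564/197 ≈ -2.2740e+6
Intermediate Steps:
I = 197 (I = -9 + 206 = 197)
(-401 + 1989)*(1/I - 1432) = (-401 + 1989)*(1/197 - 1432) = 1588*(1/197 - 1432) = 1588*(-282103/197) = -447979564/197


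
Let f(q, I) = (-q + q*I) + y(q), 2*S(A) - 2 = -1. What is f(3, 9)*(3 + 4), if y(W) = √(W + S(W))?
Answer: 168 + 7*√14/2 ≈ 181.10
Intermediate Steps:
S(A) = ½ (S(A) = 1 + (½)*(-1) = 1 - ½ = ½)
y(W) = √(½ + W) (y(W) = √(W + ½) = √(½ + W))
f(q, I) = √(2 + 4*q)/2 - q + I*q (f(q, I) = (-q + q*I) + √(2 + 4*q)/2 = (-q + I*q) + √(2 + 4*q)/2 = √(2 + 4*q)/2 - q + I*q)
f(3, 9)*(3 + 4) = (√(2 + 4*3)/2 - 1*3 + 9*3)*(3 + 4) = (√(2 + 12)/2 - 3 + 27)*7 = (√14/2 - 3 + 27)*7 = (24 + √14/2)*7 = 168 + 7*√14/2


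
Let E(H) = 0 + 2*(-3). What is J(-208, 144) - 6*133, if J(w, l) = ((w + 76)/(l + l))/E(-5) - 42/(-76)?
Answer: -2181607/2736 ≈ -797.37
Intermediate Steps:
E(H) = -6 (E(H) = 0 - 6 = -6)
J(w, l) = 21/38 - (76 + w)/(12*l) (J(w, l) = ((w + 76)/(l + l))/(-6) - 42/(-76) = ((76 + w)/((2*l)))*(-⅙) - 42*(-1/76) = ((76 + w)*(1/(2*l)))*(-⅙) + 21/38 = ((76 + w)/(2*l))*(-⅙) + 21/38 = -(76 + w)/(12*l) + 21/38 = 21/38 - (76 + w)/(12*l))
J(-208, 144) - 6*133 = (1/228)*(-1444 - 19*(-208) + 126*144)/144 - 6*133 = (1/228)*(1/144)*(-1444 + 3952 + 18144) - 798 = (1/228)*(1/144)*20652 - 798 = 1721/2736 - 798 = -2181607/2736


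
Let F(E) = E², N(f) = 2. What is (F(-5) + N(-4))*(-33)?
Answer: -891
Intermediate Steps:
(F(-5) + N(-4))*(-33) = ((-5)² + 2)*(-33) = (25 + 2)*(-33) = 27*(-33) = -891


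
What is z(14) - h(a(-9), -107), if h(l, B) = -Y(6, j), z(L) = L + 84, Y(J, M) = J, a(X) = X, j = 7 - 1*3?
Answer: 104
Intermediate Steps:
j = 4 (j = 7 - 3 = 4)
z(L) = 84 + L
h(l, B) = -6 (h(l, B) = -1*6 = -6)
z(14) - h(a(-9), -107) = (84 + 14) - 1*(-6) = 98 + 6 = 104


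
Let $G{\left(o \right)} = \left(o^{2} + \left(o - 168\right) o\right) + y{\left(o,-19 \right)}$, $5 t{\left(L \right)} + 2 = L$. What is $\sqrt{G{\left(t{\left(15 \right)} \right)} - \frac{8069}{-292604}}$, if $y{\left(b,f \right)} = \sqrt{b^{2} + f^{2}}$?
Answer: $\frac{\sqrt{-226485283823253 + 107021376020 \sqrt{9194}}}{731510} \approx 20.102 i$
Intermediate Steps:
$t{\left(L \right)} = - \frac{2}{5} + \frac{L}{5}$
$G{\left(o \right)} = o^{2} + \sqrt{361 + o^{2}} + o \left(-168 + o\right)$ ($G{\left(o \right)} = \left(o^{2} + \left(o - 168\right) o\right) + \sqrt{o^{2} + \left(-19\right)^{2}} = \left(o^{2} + \left(o - 168\right) o\right) + \sqrt{o^{2} + 361} = \left(o^{2} + \left(-168 + o\right) o\right) + \sqrt{361 + o^{2}} = \left(o^{2} + o \left(-168 + o\right)\right) + \sqrt{361 + o^{2}} = o^{2} + \sqrt{361 + o^{2}} + o \left(-168 + o\right)$)
$\sqrt{G{\left(t{\left(15 \right)} \right)} - \frac{8069}{-292604}} = \sqrt{\left(\sqrt{361 + \left(- \frac{2}{5} + \frac{1}{5} \cdot 15\right)^{2}} - 168 \left(- \frac{2}{5} + \frac{1}{5} \cdot 15\right) + 2 \left(- \frac{2}{5} + \frac{1}{5} \cdot 15\right)^{2}\right) - \frac{8069}{-292604}} = \sqrt{\left(\sqrt{361 + \left(- \frac{2}{5} + 3\right)^{2}} - 168 \left(- \frac{2}{5} + 3\right) + 2 \left(- \frac{2}{5} + 3\right)^{2}\right) - - \frac{8069}{292604}} = \sqrt{\left(\sqrt{361 + \left(\frac{13}{5}\right)^{2}} - \frac{2184}{5} + 2 \left(\frac{13}{5}\right)^{2}\right) + \frac{8069}{292604}} = \sqrt{\left(\sqrt{361 + \frac{169}{25}} - \frac{2184}{5} + 2 \cdot \frac{169}{25}\right) + \frac{8069}{292604}} = \sqrt{\left(\sqrt{\frac{9194}{25}} - \frac{2184}{5} + \frac{338}{25}\right) + \frac{8069}{292604}} = \sqrt{\left(\frac{\sqrt{9194}}{5} - \frac{2184}{5} + \frac{338}{25}\right) + \frac{8069}{292604}} = \sqrt{\left(- \frac{10582}{25} + \frac{\sqrt{9194}}{5}\right) + \frac{8069}{292604}} = \sqrt{- \frac{3096133803}{7315100} + \frac{\sqrt{9194}}{5}}$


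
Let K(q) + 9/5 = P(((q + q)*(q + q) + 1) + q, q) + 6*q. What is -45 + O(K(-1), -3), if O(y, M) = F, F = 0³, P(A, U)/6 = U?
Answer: -45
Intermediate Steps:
P(A, U) = 6*U
K(q) = -9/5 + 12*q (K(q) = -9/5 + (6*q + 6*q) = -9/5 + 12*q)
F = 0
O(y, M) = 0
-45 + O(K(-1), -3) = -45 + 0 = -45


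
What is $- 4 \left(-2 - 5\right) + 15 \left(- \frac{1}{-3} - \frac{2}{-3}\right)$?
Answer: $43$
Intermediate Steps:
$- 4 \left(-2 - 5\right) + 15 \left(- \frac{1}{-3} - \frac{2}{-3}\right) = \left(-4\right) \left(-7\right) + 15 \left(\left(-1\right) \left(- \frac{1}{3}\right) - - \frac{2}{3}\right) = 28 + 15 \left(\frac{1}{3} + \frac{2}{3}\right) = 28 + 15 \cdot 1 = 28 + 15 = 43$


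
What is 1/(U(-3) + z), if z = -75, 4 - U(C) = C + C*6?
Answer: -1/50 ≈ -0.020000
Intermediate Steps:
U(C) = 4 - 7*C (U(C) = 4 - (C + C*6) = 4 - (C + 6*C) = 4 - 7*C)
1/(U(-3) + z) = 1/((4 - 7*(-3)) - 75) = 1/((4 + 21) - 75) = 1/(25 - 75) = 1/(-50) = -1/50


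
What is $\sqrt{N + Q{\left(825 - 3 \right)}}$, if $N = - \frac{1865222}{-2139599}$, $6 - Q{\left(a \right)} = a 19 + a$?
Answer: $\frac{2 i \sqrt{18807238217489414}}{2139599} \approx 128.19 i$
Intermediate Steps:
$Q{\left(a \right)} = 6 - 20 a$ ($Q{\left(a \right)} = 6 - \left(a 19 + a\right) = 6 - \left(19 a + a\right) = 6 - 20 a$)
$N = \frac{1865222}{2139599}$ ($N = \left(-1865222\right) \left(- \frac{1}{2139599}\right) = \frac{1865222}{2139599} \approx 0.87176$)
$\sqrt{N + Q{\left(825 - 3 \right)}} = \sqrt{\frac{1865222}{2139599} + \left(6 - 20 \left(825 - 3\right)\right)} = \sqrt{\frac{1865222}{2139599} + \left(6 - 16440\right)} = \sqrt{\frac{1865222}{2139599} - 16434} = \sqrt{- \frac{35160304744}{2139599}} = \frac{2 i \sqrt{18807238217489414}}{2139599}$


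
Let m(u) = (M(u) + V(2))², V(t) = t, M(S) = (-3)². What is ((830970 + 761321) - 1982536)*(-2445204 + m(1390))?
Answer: 954181415335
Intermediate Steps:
M(S) = 9
m(u) = 121 (m(u) = (9 + 2)² = 11² = 121)
((830970 + 761321) - 1982536)*(-2445204 + m(1390)) = ((830970 + 761321) - 1982536)*(-2445204 + 121) = (1592291 - 1982536)*(-2445083) = -390245*(-2445083) = 954181415335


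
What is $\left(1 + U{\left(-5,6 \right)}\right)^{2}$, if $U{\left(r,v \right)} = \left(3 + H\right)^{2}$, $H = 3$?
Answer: $1369$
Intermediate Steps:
$U{\left(r,v \right)} = 36$ ($U{\left(r,v \right)} = \left(3 + 3\right)^{2} = 6^{2} = 36$)
$\left(1 + U{\left(-5,6 \right)}\right)^{2} = \left(1 + 36\right)^{2} = 37^{2} = 1369$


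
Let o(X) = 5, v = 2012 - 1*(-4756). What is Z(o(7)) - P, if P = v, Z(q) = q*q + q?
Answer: -6738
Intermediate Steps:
v = 6768 (v = 2012 + 4756 = 6768)
Z(q) = q + q**2 (Z(q) = q**2 + q = q + q**2)
P = 6768
Z(o(7)) - P = 5*(1 + 5) - 1*6768 = 5*6 - 6768 = 30 - 6768 = -6738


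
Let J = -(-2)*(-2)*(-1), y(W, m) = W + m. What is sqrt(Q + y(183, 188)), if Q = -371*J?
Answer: I*sqrt(1113) ≈ 33.362*I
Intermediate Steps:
J = 4 (J = -2*2*(-1) = -4*(-1) = 4)
Q = -1484 (Q = -371*4 = -1484)
sqrt(Q + y(183, 188)) = sqrt(-1484 + (183 + 188)) = sqrt(-1484 + 371) = sqrt(-1113) = I*sqrt(1113)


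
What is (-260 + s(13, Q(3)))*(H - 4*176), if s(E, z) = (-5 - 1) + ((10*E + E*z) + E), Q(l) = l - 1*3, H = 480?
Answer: 27552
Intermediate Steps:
Q(l) = -3 + l (Q(l) = l - 3 = -3 + l)
s(E, z) = -6 + 11*E + E*z (s(E, z) = -6 + (11*E + E*z) = -6 + 11*E + E*z)
(-260 + s(13, Q(3)))*(H - 4*176) = (-260 + (-6 + 11*13 + 13*(-3 + 3)))*(480 - 4*176) = (-260 + (-6 + 143 + 13*0))*(480 - 704) = (-260 + (-6 + 143 + 0))*(-224) = (-260 + 137)*(-224) = -123*(-224) = 27552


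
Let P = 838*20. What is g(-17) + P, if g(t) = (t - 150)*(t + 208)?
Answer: -15137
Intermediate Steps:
g(t) = (-150 + t)*(208 + t)
P = 16760
g(-17) + P = (-31200 + (-17)² + 58*(-17)) + 16760 = (-31200 + 289 - 986) + 16760 = -31897 + 16760 = -15137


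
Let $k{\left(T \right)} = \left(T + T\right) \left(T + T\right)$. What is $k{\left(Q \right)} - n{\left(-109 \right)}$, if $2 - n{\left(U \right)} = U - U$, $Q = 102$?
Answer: $41614$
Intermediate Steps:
$n{\left(U \right)} = 2$ ($n{\left(U \right)} = 2 - \left(U - U\right) = 2 - 0 = 2 + 0 = 2$)
$k{\left(T \right)} = 4 T^{2}$ ($k{\left(T \right)} = 2 T 2 T = 4 T^{2}$)
$k{\left(Q \right)} - n{\left(-109 \right)} = 4 \cdot 102^{2} - 2 = 4 \cdot 10404 - 2 = 41616 - 2 = 41614$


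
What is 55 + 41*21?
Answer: 916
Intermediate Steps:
55 + 41*21 = 55 + 861 = 916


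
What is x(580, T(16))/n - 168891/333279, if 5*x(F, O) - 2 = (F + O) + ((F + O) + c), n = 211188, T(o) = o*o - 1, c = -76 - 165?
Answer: -1040127721/2058027060 ≈ -0.50540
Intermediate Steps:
c = -241
T(o) = -1 + o**2 (T(o) = o**2 - 1 = -1 + o**2)
x(F, O) = -239/5 + 2*F/5 + 2*O/5 (x(F, O) = 2/5 + ((F + O) + ((F + O) - 241))/5 = 2/5 + ((F + O) + (-241 + F + O))/5 = 2/5 + (-241 + 2*F + 2*O)/5 = 2/5 + (-241/5 + 2*F/5 + 2*O/5) = -239/5 + 2*F/5 + 2*O/5)
x(580, T(16))/n - 168891/333279 = (-239/5 + (2/5)*580 + 2*(-1 + 16**2)/5)/211188 - 168891/333279 = (-239/5 + 232 + 2*(-1 + 256)/5)*(1/211188) - 168891*1/333279 = (-239/5 + 232 + (2/5)*255)*(1/211188) - 2963/5847 = (-239/5 + 232 + 102)*(1/211188) - 2963/5847 = (1431/5)*(1/211188) - 2963/5847 = 477/351980 - 2963/5847 = -1040127721/2058027060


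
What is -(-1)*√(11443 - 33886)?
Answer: I*√22443 ≈ 149.81*I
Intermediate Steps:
-(-1)*√(11443 - 33886) = -(-1)*√(-22443) = -(-1)*I*√22443 = I*√22443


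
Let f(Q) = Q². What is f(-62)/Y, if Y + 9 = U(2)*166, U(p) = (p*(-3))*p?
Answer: -3844/2001 ≈ -1.9210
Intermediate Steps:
U(p) = -3*p² (U(p) = (-3*p)*p = -3*p²)
Y = -2001 (Y = -9 - 3*2²*166 = -9 - 3*4*166 = -9 - 12*166 = -9 - 1992 = -2001)
f(-62)/Y = (-62)²/(-2001) = 3844*(-1/2001) = -3844/2001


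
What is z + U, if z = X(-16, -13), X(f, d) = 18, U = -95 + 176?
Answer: 99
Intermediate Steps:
U = 81
z = 18
z + U = 18 + 81 = 99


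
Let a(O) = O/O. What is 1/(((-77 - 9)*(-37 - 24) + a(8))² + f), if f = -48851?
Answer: 1/27482158 ≈ 3.6387e-8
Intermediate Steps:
a(O) = 1
1/(((-77 - 9)*(-37 - 24) + a(8))² + f) = 1/(((-77 - 9)*(-37 - 24) + 1)² - 48851) = 1/((-86*(-61) + 1)² - 48851) = 1/((5246 + 1)² - 48851) = 1/(5247² - 48851) = 1/(27531009 - 48851) = 1/27482158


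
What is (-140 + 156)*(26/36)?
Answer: 104/9 ≈ 11.556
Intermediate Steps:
(-140 + 156)*(26/36) = 16*(26*(1/36)) = 16*(13/18) = 104/9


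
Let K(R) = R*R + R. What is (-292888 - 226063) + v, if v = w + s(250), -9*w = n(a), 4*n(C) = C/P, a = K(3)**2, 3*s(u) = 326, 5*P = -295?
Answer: -91835081/177 ≈ -5.1884e+5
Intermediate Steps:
P = -59 (P = (1/5)*(-295) = -59)
s(u) = 326/3 (s(u) = (1/3)*326 = 326/3)
K(R) = R + R**2 (K(R) = R**2 + R = R + R**2)
a = 144 (a = (3*(1 + 3))**2 = (3*4)**2 = 12**2 = 144)
n(C) = -C/236 (n(C) = (C/(-59))/4 = (C*(-1/59))/4 = (-C/59)/4 = -C/236)
w = 4/59 (w = -(-1)*144/2124 = -1/9*(-36/59) = 4/59 ≈ 0.067797)
v = 19246/177 (v = 4/59 + 326/3 = 19246/177 ≈ 108.73)
(-292888 - 226063) + v = (-292888 - 226063) + 19246/177 = -518951 + 19246/177 = -91835081/177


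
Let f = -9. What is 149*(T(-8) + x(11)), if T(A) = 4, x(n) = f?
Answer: -745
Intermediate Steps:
x(n) = -9
149*(T(-8) + x(11)) = 149*(4 - 9) = 149*(-5) = -745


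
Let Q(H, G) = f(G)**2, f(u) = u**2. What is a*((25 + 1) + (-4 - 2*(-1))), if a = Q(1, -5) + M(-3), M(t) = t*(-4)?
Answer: 15288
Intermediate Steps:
M(t) = -4*t
Q(H, G) = G**4 (Q(H, G) = (G**2)**2 = G**4)
a = 637 (a = (-5)**4 - 4*(-3) = 625 + 12 = 637)
a*((25 + 1) + (-4 - 2*(-1))) = 637*((25 + 1) + (-4 - 2*(-1))) = 637*(26 + (-4 + 2)) = 637*(26 - 2) = 637*24 = 15288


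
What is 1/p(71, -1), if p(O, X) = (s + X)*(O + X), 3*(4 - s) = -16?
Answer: 3/1750 ≈ 0.0017143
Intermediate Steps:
s = 28/3 (s = 4 - ⅓*(-16) = 4 + 16/3 = 28/3 ≈ 9.3333)
p(O, X) = (28/3 + X)*(O + X)
1/p(71, -1) = 1/((-1)² + (28/3)*71 + (28/3)*(-1) + 71*(-1)) = 1/(1 + 1988/3 - 28/3 - 71) = 1/(1750/3) = 3/1750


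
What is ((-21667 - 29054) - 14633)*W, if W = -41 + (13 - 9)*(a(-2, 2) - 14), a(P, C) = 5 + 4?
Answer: 3986594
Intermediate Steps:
a(P, C) = 9
W = -61 (W = -41 + (13 - 9)*(9 - 14) = -41 + 4*(-5) = -41 - 20 = -61)
((-21667 - 29054) - 14633)*W = ((-21667 - 29054) - 14633)*(-61) = (-50721 - 14633)*(-61) = -65354*(-61) = 3986594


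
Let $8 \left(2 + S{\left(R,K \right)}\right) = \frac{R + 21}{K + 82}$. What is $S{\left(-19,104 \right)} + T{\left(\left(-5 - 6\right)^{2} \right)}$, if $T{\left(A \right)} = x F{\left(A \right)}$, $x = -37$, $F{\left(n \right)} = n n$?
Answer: $- \frac{403038935}{744} \approx -5.4172 \cdot 10^{5}$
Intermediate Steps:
$F{\left(n \right)} = n^{2}$
$T{\left(A \right)} = - 37 A^{2}$
$S{\left(R,K \right)} = -2 + \frac{21 + R}{8 \left(82 + K\right)}$ ($S{\left(R,K \right)} = -2 + \frac{\left(R + 21\right) \frac{1}{K + 82}}{8} = -2 + \frac{\left(21 + R\right) \frac{1}{82 + K}}{8} = -2 + \frac{\frac{1}{82 + K} \left(21 + R\right)}{8} = -2 + \frac{21 + R}{8 \left(82 + K\right)}$)
$S{\left(-19,104 \right)} + T{\left(\left(-5 - 6\right)^{2} \right)} = \frac{-1291 - 19 - 1664}{8 \left(82 + 104\right)} - 37 \left(\left(-5 - 6\right)^{2}\right)^{2} = \frac{-1291 - 19 - 1664}{8 \cdot 186} - 37 \left(\left(-11\right)^{2}\right)^{2} = \frac{1}{8} \cdot \frac{1}{186} \left(-2974\right) - 37 \cdot 121^{2} = - \frac{1487}{744} - 541717 = - \frac{403038935}{744}$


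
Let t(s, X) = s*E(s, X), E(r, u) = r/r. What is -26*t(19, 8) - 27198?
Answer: -27692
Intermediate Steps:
E(r, u) = 1
t(s, X) = s (t(s, X) = s*1 = s)
-26*t(19, 8) - 27198 = -26*19 - 27198 = -494 - 27198 = -27692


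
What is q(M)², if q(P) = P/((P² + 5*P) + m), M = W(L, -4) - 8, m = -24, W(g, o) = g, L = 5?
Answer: 1/100 ≈ 0.010000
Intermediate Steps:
M = -3 (M = 5 - 8 = -3)
q(P) = P/(-24 + P² + 5*P) (q(P) = P/((P² + 5*P) - 24) = P/(-24 + P² + 5*P))
q(M)² = (-3/(-24 + (-3)² + 5*(-3)))² = (-3/(-24 + 9 - 15))² = (-3/(-30))² = (-3*(-1/30))² = (⅒)² = 1/100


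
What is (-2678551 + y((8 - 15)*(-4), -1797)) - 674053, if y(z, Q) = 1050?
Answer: -3351554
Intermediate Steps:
(-2678551 + y((8 - 15)*(-4), -1797)) - 674053 = (-2678551 + 1050) - 674053 = -2677501 - 674053 = -3351554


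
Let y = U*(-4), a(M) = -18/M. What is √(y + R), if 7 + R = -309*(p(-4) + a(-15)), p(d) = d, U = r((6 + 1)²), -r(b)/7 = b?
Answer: 3*√6195/5 ≈ 47.225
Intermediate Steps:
r(b) = -7*b
U = -343 (U = -7*(6 + 1)² = -7*7² = -7*49 = -343)
y = 1372 (y = -343*(-4) = 1372)
R = 4291/5 (R = -7 - 309*(-4 - 18/(-15)) = -7 - 309*(-4 - 18*(-1/15)) = -7 - 309*(-4 + 6/5) = -7 - 309*(-14/5) = -7 + 4326/5 = 4291/5 ≈ 858.20)
√(y + R) = √(1372 + 4291/5) = √(11151/5) = 3*√6195/5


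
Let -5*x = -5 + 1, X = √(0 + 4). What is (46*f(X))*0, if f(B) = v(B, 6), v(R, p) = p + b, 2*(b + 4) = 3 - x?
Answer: 0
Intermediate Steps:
X = 2 (X = √4 = 2)
x = ⅘ (x = -(-5 + 1)/5 = -⅕*(-4) = ⅘ ≈ 0.80000)
b = -29/10 (b = -4 + (3 - 1*⅘)/2 = -4 + (3 - ⅘)/2 = -4 + (½)*(11/5) = -4 + 11/10 = -29/10 ≈ -2.9000)
v(R, p) = -29/10 + p (v(R, p) = p - 29/10 = -29/10 + p)
f(B) = 31/10 (f(B) = -29/10 + 6 = 31/10)
(46*f(X))*0 = (46*(31/10))*0 = (713/5)*0 = 0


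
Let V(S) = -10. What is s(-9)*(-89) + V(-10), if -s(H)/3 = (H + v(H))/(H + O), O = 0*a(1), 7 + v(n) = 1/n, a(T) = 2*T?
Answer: 12635/27 ≈ 467.96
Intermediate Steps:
v(n) = -7 + 1/n
O = 0 (O = 0*(2*1) = 0*2 = 0)
s(H) = -3*(-7 + H + 1/H)/H (s(H) = -3*(H + (-7 + 1/H))/(H + 0) = -3*(-7 + H + 1/H)/H)
s(-9)*(-89) + V(-10) = (-3 - 3/(-9)² + 21/(-9))*(-89) - 10 = (-3 - 3*1/81 + 21*(-⅑))*(-89) - 10 = (-3 - 1/27 - 7/3)*(-89) - 10 = -145/27*(-89) - 10 = 12905/27 - 10 = 12635/27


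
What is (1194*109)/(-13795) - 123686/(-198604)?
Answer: -12070633907/1369871090 ≈ -8.8115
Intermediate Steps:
(1194*109)/(-13795) - 123686/(-198604) = 130146*(-1/13795) - 123686*(-1/198604) = -130146/13795 + 61843/99302 = -12070633907/1369871090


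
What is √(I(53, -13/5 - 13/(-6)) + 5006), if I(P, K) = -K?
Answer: √4505790/30 ≈ 70.756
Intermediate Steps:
√(I(53, -13/5 - 13/(-6)) + 5006) = √(-(-13/5 - 13/(-6)) + 5006) = √(-(-13*⅕ - 13*(-⅙)) + 5006) = √(-(-13/5 + 13/6) + 5006) = √(-1*(-13/30) + 5006) = √(13/30 + 5006) = √(150193/30) = √4505790/30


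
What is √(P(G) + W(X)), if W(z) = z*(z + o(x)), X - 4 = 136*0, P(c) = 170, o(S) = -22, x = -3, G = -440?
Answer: 7*√2 ≈ 9.8995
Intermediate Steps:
X = 4 (X = 4 + 136*0 = 4 + 0 = 4)
W(z) = z*(-22 + z) (W(z) = z*(z - 22) = z*(-22 + z))
√(P(G) + W(X)) = √(170 + 4*(-22 + 4)) = √(170 + 4*(-18)) = √(170 - 72) = √98 = 7*√2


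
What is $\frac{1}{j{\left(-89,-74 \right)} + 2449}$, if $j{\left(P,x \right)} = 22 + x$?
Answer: $\frac{1}{2397} \approx 0.00041719$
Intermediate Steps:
$\frac{1}{j{\left(-89,-74 \right)} + 2449} = \frac{1}{\left(22 - 74\right) + 2449} = \frac{1}{-52 + 2449} = \frac{1}{2397}$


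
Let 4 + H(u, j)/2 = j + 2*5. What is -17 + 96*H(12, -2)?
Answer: 751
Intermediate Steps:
H(u, j) = 12 + 2*j (H(u, j) = -8 + 2*(j + 2*5) = -8 + 2*(j + 10) = -8 + 2*(10 + j) = -8 + (20 + 2*j) = 12 + 2*j)
-17 + 96*H(12, -2) = -17 + 96*(12 + 2*(-2)) = -17 + 96*(12 - 4) = -17 + 96*8 = -17 + 768 = 751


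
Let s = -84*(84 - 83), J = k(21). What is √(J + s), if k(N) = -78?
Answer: 9*I*√2 ≈ 12.728*I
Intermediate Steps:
J = -78
s = -84 (s = -84*1 = -84)
√(J + s) = √(-78 - 84) = √(-162) = 9*I*√2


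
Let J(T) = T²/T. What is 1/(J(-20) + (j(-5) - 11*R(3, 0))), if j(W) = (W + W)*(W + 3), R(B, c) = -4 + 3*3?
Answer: -1/55 ≈ -0.018182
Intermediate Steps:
R(B, c) = 5 (R(B, c) = -4 + 9 = 5)
j(W) = 2*W*(3 + W) (j(W) = (2*W)*(3 + W) = 2*W*(3 + W))
J(T) = T
1/(J(-20) + (j(-5) - 11*R(3, 0))) = 1/(-20 + (2*(-5)*(3 - 5) - 11*5)) = 1/(-20 + (2*(-5)*(-2) - 55)) = 1/(-20 + (20 - 55)) = 1/(-20 - 35) = 1/(-55) = -1/55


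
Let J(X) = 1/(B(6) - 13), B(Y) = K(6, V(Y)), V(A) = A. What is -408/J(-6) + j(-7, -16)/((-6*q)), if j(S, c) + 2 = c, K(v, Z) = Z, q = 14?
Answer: 39987/14 ≈ 2856.2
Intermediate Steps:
j(S, c) = -2 + c
B(Y) = Y
J(X) = -⅐ (J(X) = 1/(6 - 13) = 1/(-7) = -⅐)
-408/J(-6) + j(-7, -16)/((-6*q)) = -408/(-⅐) + (-2 - 16)/((-6*14)) = -408*(-7) - 18/(-84) = 2856 - 18*(-1/84) = 2856 + 3/14 = 39987/14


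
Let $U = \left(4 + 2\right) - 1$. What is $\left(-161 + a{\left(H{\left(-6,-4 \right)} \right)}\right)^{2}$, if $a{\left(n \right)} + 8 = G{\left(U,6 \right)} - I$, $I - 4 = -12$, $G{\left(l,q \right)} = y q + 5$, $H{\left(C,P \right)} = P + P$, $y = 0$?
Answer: $24336$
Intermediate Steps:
$U = 5$ ($U = 6 - 1 = 5$)
$H{\left(C,P \right)} = 2 P$
$G{\left(l,q \right)} = 5$ ($G{\left(l,q \right)} = 0 q + 5 = 0 + 5 = 5$)
$I = -8$ ($I = 4 - 12 = -8$)
$a{\left(n \right)} = 5$ ($a{\left(n \right)} = -8 + \left(5 - -8\right) = -8 + \left(5 + 8\right) = -8 + 13 = 5$)
$\left(-161 + a{\left(H{\left(-6,-4 \right)} \right)}\right)^{2} = \left(-161 + 5\right)^{2} = \left(-156\right)^{2} = 24336$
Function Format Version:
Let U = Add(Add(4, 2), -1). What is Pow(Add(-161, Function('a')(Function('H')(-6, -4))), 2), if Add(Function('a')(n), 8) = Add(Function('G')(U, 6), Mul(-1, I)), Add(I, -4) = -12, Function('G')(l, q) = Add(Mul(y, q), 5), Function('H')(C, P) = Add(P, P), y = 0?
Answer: 24336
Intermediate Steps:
U = 5 (U = Add(6, -1) = 5)
Function('H')(C, P) = Mul(2, P)
Function('G')(l, q) = 5 (Function('G')(l, q) = Add(Mul(0, q), 5) = Add(0, 5) = 5)
I = -8 (I = Add(4, -12) = -8)
Function('a')(n) = 5 (Function('a')(n) = Add(-8, Add(5, Mul(-1, -8))) = Add(-8, Add(5, 8)) = Add(-8, 13) = 5)
Pow(Add(-161, Function('a')(Function('H')(-6, -4))), 2) = Pow(Add(-161, 5), 2) = Pow(-156, 2) = 24336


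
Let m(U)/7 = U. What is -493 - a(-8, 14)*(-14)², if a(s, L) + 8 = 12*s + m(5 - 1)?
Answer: 14403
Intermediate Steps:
m(U) = 7*U
a(s, L) = 20 + 12*s (a(s, L) = -8 + (12*s + 7*(5 - 1)) = -8 + (12*s + 7*4) = -8 + (12*s + 28) = -8 + (28 + 12*s) = 20 + 12*s)
-493 - a(-8, 14)*(-14)² = -493 - (20 + 12*(-8))*(-14)² = -493 - (20 - 96)*196 = -493 - 1*(-76)*196 = -493 + 76*196 = -493 + 14896 = 14403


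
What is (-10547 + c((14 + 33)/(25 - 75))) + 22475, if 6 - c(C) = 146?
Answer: 11788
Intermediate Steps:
c(C) = -140 (c(C) = 6 - 1*146 = 6 - 146 = -140)
(-10547 + c((14 + 33)/(25 - 75))) + 22475 = (-10547 - 140) + 22475 = -10687 + 22475 = 11788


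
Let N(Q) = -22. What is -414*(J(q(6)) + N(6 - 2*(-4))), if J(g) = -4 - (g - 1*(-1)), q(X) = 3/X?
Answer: 11385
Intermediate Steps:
J(g) = -5 - g (J(g) = -4 - (g + 1) = -4 - (1 + g) = -4 + (-1 - g) = -5 - g)
-414*(J(q(6)) + N(6 - 2*(-4))) = -414*((-5 - 3/6) - 22) = -414*((-5 - 1*½) - 22) = -414*((-5 - ½) - 22) = -414*(-11/2 - 22) = -414*(-55/2) = 11385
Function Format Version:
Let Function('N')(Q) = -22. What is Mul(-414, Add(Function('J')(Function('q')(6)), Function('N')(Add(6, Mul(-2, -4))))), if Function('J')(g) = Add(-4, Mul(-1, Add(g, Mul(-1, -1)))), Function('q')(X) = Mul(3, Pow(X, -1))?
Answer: 11385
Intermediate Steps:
Function('J')(g) = Add(-5, Mul(-1, g)) (Function('J')(g) = Add(-4, Mul(-1, Add(g, 1))) = Add(-4, Mul(-1, Add(1, g))) = Add(-4, Add(-1, Mul(-1, g))) = Add(-5, Mul(-1, g)))
Mul(-414, Add(Function('J')(Function('q')(6)), Function('N')(Add(6, Mul(-2, -4))))) = Mul(-414, Add(Add(-5, Mul(-1, Mul(3, Pow(6, -1)))), -22)) = Mul(-414, Add(Add(-5, Mul(-1, Mul(3, Rational(1, 6)))), -22)) = Mul(-414, Add(Add(-5, Mul(-1, Rational(1, 2))), -22)) = Mul(-414, Add(Add(-5, Rational(-1, 2)), -22)) = Mul(-414, Add(Rational(-11, 2), -22)) = Mul(-414, Rational(-55, 2)) = 11385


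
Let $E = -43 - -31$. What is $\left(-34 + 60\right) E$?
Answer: $-312$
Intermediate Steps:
$E = -12$ ($E = -43 + 31 = -12$)
$\left(-34 + 60\right) E = \left(-34 + 60\right) \left(-12\right) = 26 \left(-12\right) = -312$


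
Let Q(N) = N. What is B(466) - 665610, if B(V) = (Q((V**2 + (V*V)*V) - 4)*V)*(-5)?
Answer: -236290271450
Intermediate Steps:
B(V) = -5*V*(-4 + V**2 + V**3) (B(V) = (((V**2 + (V*V)*V) - 4)*V)*(-5) = (((V**2 + V**2*V) - 4)*V)*(-5) = (((V**2 + V**3) - 4)*V)*(-5) = ((-4 + V**2 + V**3)*V)*(-5) = (V*(-4 + V**2 + V**3))*(-5) = -5*V*(-4 + V**2 + V**3))
B(466) - 665610 = 5*466*(4 - 1*466**2 - 1*466**3) - 665610 = 5*466*(4 - 1*217156 - 1*101194696) - 665610 = 5*466*(4 - 217156 - 101194696) - 665610 = 5*466*(-101411848) - 665610 = -236289605840 - 665610 = -236290271450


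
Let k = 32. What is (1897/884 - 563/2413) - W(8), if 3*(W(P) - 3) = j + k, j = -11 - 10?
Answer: -30422533/6399276 ≈ -4.7541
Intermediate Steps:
j = -21
W(P) = 20/3 (W(P) = 3 + (-21 + 32)/3 = 3 + (1/3)*11 = 3 + 11/3 = 20/3)
(1897/884 - 563/2413) - W(8) = (1897/884 - 563/2413) - 1*20/3 = (1897*(1/884) - 563*1/2413) - 20/3 = (1897/884 - 563/2413) - 20/3 = 4079769/2133092 - 20/3 = -30422533/6399276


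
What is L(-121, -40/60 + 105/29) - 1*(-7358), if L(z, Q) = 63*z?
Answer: -265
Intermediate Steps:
L(-121, -40/60 + 105/29) - 1*(-7358) = 63*(-121) - 1*(-7358) = -7623 + 7358 = -265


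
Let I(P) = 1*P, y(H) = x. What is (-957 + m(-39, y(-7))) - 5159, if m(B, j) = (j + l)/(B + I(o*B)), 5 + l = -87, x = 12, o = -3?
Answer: -238564/39 ≈ -6117.0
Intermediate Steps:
l = -92 (l = -5 - 87 = -92)
y(H) = 12
I(P) = P
m(B, j) = -(-92 + j)/(2*B) (m(B, j) = (j - 92)/(B - 3*B) = (-92 + j)/((-2*B)) = (-92 + j)*(-1/(2*B)) = -(-92 + j)/(2*B))
(-957 + m(-39, y(-7))) - 5159 = (-957 + (½)*(92 - 1*12)/(-39)) - 5159 = (-957 + (½)*(-1/39)*(92 - 12)) - 5159 = (-957 + (½)*(-1/39)*80) - 5159 = (-957 - 40/39) - 5159 = -37363/39 - 5159 = -238564/39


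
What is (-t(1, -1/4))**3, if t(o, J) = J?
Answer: 1/64 ≈ 0.015625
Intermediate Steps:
(-t(1, -1/4))**3 = (-(-1)/4)**3 = (-1*(-1/4))**3 = (1/4)**3 = 1/64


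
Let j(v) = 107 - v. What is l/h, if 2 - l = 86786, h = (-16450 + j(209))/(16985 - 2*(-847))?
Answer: 202629792/2069 ≈ 97936.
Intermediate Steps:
h = -16552/18679 (h = (-16450 + (107 - 1*209))/(16985 - 2*(-847)) = (-16450 + (107 - 209))/(16985 + 1694) = (-16450 - 102)/18679 = -16552*1/18679 = -16552/18679 ≈ -0.88613)
l = -86784 (l = 2 - 1*86786 = 2 - 86786 = -86784)
l/h = -86784/(-16552/18679) = -86784*(-18679/16552) = 202629792/2069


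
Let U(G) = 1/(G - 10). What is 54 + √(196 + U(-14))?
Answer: 54 + √28218/12 ≈ 67.999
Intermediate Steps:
U(G) = 1/(-10 + G)
54 + √(196 + U(-14)) = 54 + √(196 + 1/(-10 - 14)) = 54 + √(196 + 1/(-24)) = 54 + √(196 - 1/24) = 54 + √(4703/24) = 54 + √28218/12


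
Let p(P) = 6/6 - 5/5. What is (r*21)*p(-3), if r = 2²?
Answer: 0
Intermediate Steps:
r = 4
p(P) = 0 (p(P) = 6*(⅙) - 5*⅕ = 1 - 1 = 0)
(r*21)*p(-3) = (4*21)*0 = 84*0 = 0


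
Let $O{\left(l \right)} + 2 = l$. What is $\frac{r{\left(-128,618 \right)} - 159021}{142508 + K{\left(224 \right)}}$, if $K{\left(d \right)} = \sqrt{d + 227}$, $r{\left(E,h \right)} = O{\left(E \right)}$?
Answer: $- \frac{22680290708}{20308529613} + \frac{159151 \sqrt{451}}{20308529613} \approx -1.1166$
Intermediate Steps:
$O{\left(l \right)} = -2 + l$
$r{\left(E,h \right)} = -2 + E$
$K{\left(d \right)} = \sqrt{227 + d}$
$\frac{r{\left(-128,618 \right)} - 159021}{142508 + K{\left(224 \right)}} = \frac{\left(-2 - 128\right) - 159021}{142508 + \sqrt{227 + 224}} = \frac{-130 - 159021}{142508 + \sqrt{451}} = - \frac{159151}{142508 + \sqrt{451}}$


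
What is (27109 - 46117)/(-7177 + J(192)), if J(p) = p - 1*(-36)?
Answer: 19008/6949 ≈ 2.7354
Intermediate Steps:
J(p) = 36 + p (J(p) = p + 36 = 36 + p)
(27109 - 46117)/(-7177 + J(192)) = (27109 - 46117)/(-7177 + (36 + 192)) = -19008/(-7177 + 228) = -19008/(-6949) = -19008*(-1/6949) = 19008/6949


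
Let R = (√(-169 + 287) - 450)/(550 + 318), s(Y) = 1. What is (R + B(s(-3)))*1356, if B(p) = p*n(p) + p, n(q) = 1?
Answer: 435954/217 + 339*√118/217 ≈ 2026.0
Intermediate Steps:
B(p) = 2*p (B(p) = p*1 + p = p + p = 2*p)
R = -225/434 + √118/868 (R = (√118 - 450)/868 = (-450 + √118)*(1/868) = -225/434 + √118/868 ≈ -0.50592)
(R + B(s(-3)))*1356 = ((-225/434 + √118/868) + 2*1)*1356 = ((-225/434 + √118/868) + 2)*1356 = (643/434 + √118/868)*1356 = 435954/217 + 339*√118/217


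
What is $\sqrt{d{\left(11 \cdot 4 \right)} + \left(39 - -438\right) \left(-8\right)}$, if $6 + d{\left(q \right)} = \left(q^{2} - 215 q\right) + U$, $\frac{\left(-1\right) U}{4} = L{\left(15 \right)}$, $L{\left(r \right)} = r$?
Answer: $i \sqrt{11406} \approx 106.8 i$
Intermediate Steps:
$U = -60$ ($U = \left(-4\right) 15 = -60$)
$d{\left(q \right)} = -66 + q^{2} - 215 q$ ($d{\left(q \right)} = -6 - \left(60 - q^{2} + 215 q\right) = -66 + q^{2} - 215 q$)
$\sqrt{d{\left(11 \cdot 4 \right)} + \left(39 - -438\right) \left(-8\right)} = \sqrt{\left(-66 + \left(11 \cdot 4\right)^{2} - 215 \cdot 11 \cdot 4\right) + \left(39 - -438\right) \left(-8\right)} = \sqrt{\left(-66 + 44^{2} - 9460\right) + \left(39 + 438\right) \left(-8\right)} = \sqrt{\left(-66 + 1936 - 9460\right) + 477 \left(-8\right)} = \sqrt{-7590 - 3816} = \sqrt{-11406} = i \sqrt{11406}$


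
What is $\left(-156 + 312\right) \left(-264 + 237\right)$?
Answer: $-4212$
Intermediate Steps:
$\left(-156 + 312\right) \left(-264 + 237\right) = 156 \left(-27\right) = -4212$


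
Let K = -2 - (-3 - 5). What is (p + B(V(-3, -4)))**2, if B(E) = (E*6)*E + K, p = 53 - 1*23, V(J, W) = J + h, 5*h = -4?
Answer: 9400356/625 ≈ 15041.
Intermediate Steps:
h = -4/5 (h = (1/5)*(-4) = -4/5 ≈ -0.80000)
V(J, W) = -4/5 + J (V(J, W) = J - 4/5 = -4/5 + J)
p = 30 (p = 53 - 23 = 30)
K = 6 (K = -2 - 1*(-8) = -2 + 8 = 6)
B(E) = 6 + 6*E**2 (B(E) = (E*6)*E + 6 = (6*E)*E + 6 = 6*E**2 + 6 = 6 + 6*E**2)
(p + B(V(-3, -4)))**2 = (30 + (6 + 6*(-4/5 - 3)**2))**2 = (30 + (6 + 6*(-19/5)**2))**2 = (30 + (6 + 6*(361/25)))**2 = (30 + (6 + 2166/25))**2 = (30 + 2316/25)**2 = (3066/25)**2 = 9400356/625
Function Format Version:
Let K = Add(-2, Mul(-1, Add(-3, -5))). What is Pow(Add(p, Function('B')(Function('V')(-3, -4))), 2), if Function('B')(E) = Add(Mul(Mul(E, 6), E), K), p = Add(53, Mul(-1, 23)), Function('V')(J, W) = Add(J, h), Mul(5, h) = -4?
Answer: Rational(9400356, 625) ≈ 15041.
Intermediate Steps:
h = Rational(-4, 5) (h = Mul(Rational(1, 5), -4) = Rational(-4, 5) ≈ -0.80000)
Function('V')(J, W) = Add(Rational(-4, 5), J) (Function('V')(J, W) = Add(J, Rational(-4, 5)) = Add(Rational(-4, 5), J))
p = 30 (p = Add(53, -23) = 30)
K = 6 (K = Add(-2, Mul(-1, -8)) = Add(-2, 8) = 6)
Function('B')(E) = Add(6, Mul(6, Pow(E, 2))) (Function('B')(E) = Add(Mul(Mul(E, 6), E), 6) = Add(Mul(Mul(6, E), E), 6) = Add(Mul(6, Pow(E, 2)), 6) = Add(6, Mul(6, Pow(E, 2))))
Pow(Add(p, Function('B')(Function('V')(-3, -4))), 2) = Pow(Add(30, Add(6, Mul(6, Pow(Add(Rational(-4, 5), -3), 2)))), 2) = Pow(Add(30, Add(6, Mul(6, Pow(Rational(-19, 5), 2)))), 2) = Pow(Add(30, Add(6, Mul(6, Rational(361, 25)))), 2) = Pow(Add(30, Add(6, Rational(2166, 25))), 2) = Pow(Add(30, Rational(2316, 25)), 2) = Pow(Rational(3066, 25), 2) = Rational(9400356, 625)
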